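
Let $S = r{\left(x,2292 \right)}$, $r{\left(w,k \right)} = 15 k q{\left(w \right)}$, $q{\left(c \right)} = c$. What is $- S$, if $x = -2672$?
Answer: $91863360$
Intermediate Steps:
$r{\left(w,k \right)} = 15 k w$
$S = -91863360$ ($S = 15 \cdot 2292 \left(-2672\right) = -91863360$)
$- S = \left(-1\right) \left(-91863360\right) = 91863360$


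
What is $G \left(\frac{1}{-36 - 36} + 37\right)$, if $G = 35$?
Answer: $\frac{93205}{72} \approx 1294.5$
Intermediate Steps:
$G \left(\frac{1}{-36 - 36} + 37\right) = 35 \left(\frac{1}{-36 - 36} + 37\right) = 35 \left(\frac{1}{-72} + 37\right) = 35 \left(- \frac{1}{72} + 37\right) = 35 \cdot \frac{2663}{72} = \frac{93205}{72}$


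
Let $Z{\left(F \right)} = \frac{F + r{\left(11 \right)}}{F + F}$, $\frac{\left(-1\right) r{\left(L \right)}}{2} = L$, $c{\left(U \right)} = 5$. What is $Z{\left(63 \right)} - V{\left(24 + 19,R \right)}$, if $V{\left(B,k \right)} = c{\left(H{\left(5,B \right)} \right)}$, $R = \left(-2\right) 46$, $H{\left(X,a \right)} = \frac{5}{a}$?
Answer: $- \frac{589}{126} \approx -4.6746$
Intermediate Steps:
$r{\left(L \right)} = - 2 L$
$R = -92$
$V{\left(B,k \right)} = 5$
$Z{\left(F \right)} = \frac{-22 + F}{2 F}$ ($Z{\left(F \right)} = \frac{F - 22}{F + F} = \frac{F - 22}{2 F} = \left(-22 + F\right) \frac{1}{2 F} = \frac{-22 + F}{2 F}$)
$Z{\left(63 \right)} - V{\left(24 + 19,R \right)} = \frac{-22 + 63}{2 \cdot 63} - 5 = \frac{1}{2} \cdot \frac{1}{63} \cdot 41 - 5 = \frac{41}{126} - 5 = - \frac{589}{126}$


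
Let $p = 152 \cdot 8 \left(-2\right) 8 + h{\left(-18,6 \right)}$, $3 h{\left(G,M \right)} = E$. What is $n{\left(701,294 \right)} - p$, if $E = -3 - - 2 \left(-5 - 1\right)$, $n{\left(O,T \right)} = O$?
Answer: $20162$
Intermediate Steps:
$E = -15$ ($E = -3 - \left(-2\right) \left(-6\right) = -3 - 12 = -15$)
$h{\left(G,M \right)} = -5$ ($h{\left(G,M \right)} = \frac{1}{3} \left(-15\right) = -5$)
$p = -19461$ ($p = 152 \cdot 8 \left(-2\right) 8 - 5 = 152 \left(\left(-16\right) 8\right) - 5 = 152 \left(-128\right) - 5 = -19456 - 5 = -19461$)
$n{\left(701,294 \right)} - p = 701 - -19461 = 701 + 19461 = 20162$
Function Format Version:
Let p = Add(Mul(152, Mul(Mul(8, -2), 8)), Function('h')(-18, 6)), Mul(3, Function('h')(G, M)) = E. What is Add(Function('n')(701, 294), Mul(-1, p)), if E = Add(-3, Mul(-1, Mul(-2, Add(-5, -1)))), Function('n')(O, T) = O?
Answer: 20162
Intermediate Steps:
E = -15 (E = Add(-3, Mul(-1, Mul(-2, -6))) = Add(-3, Mul(-1, 12)) = Add(-3, -12) = -15)
Function('h')(G, M) = -5 (Function('h')(G, M) = Mul(Rational(1, 3), -15) = -5)
p = -19461 (p = Add(Mul(152, Mul(Mul(8, -2), 8)), -5) = Add(Mul(152, Mul(-16, 8)), -5) = Add(Mul(152, -128), -5) = Add(-19456, -5) = -19461)
Add(Function('n')(701, 294), Mul(-1, p)) = Add(701, Mul(-1, -19461)) = Add(701, 19461) = 20162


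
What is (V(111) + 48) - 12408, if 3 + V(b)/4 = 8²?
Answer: -12116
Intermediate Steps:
V(b) = 244 (V(b) = -12 + 4*8² = -12 + 4*64 = -12 + 256 = 244)
(V(111) + 48) - 12408 = (244 + 48) - 12408 = 292 - 12408 = -12116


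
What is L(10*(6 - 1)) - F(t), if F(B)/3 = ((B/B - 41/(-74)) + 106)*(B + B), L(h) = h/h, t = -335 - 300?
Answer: 15161932/37 ≈ 4.0978e+5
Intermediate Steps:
t = -635
L(h) = 1
F(B) = 23877*B/37 (F(B) = 3*(((B/B - 41/(-74)) + 106)*(B + B)) = 3*(((1 - 41*(-1/74)) + 106)*(2*B)) = 3*(((1 + 41/74) + 106)*(2*B)) = 3*((115/74 + 106)*(2*B)) = 3*(7959*(2*B)/74) = 3*(7959*B/37) = 23877*B/37)
L(10*(6 - 1)) - F(t) = 1 - 23877*(-635)/37 = 1 - 1*(-15161895/37) = 1 + 15161895/37 = 15161932/37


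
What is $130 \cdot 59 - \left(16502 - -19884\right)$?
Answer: $-28716$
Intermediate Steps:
$130 \cdot 59 - \left(16502 - -19884\right) = 7670 - \left(16502 + 19884\right) = 7670 - 36386 = -28716$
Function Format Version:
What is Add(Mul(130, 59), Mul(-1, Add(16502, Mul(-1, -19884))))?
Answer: -28716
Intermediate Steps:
Add(Mul(130, 59), Mul(-1, Add(16502, Mul(-1, -19884)))) = Add(7670, Mul(-1, Add(16502, 19884))) = Add(7670, Mul(-1, 36386)) = Add(7670, -36386) = -28716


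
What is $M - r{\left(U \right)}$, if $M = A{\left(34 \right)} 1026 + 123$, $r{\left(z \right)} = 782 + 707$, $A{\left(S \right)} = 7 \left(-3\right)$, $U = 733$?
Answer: $-22912$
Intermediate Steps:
$A{\left(S \right)} = -21$
$r{\left(z \right)} = 1489$
$M = -21423$ ($M = \left(-21\right) 1026 + 123 = -21546 + 123 = -21423$)
$M - r{\left(U \right)} = -21423 - 1489 = -22912$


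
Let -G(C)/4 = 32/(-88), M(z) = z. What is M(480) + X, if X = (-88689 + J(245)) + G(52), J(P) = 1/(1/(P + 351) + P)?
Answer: -141681687387/1606231 ≈ -88208.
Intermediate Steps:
G(C) = 16/11 (G(C) = -128/(-88) = -128*(-1)/88 = -4*(-4/11) = 16/11)
J(P) = 1/(P + 1/(351 + P)) (J(P) = 1/(1/(351 + P) + P) = 1/(P + 1/(351 + P)))
X = -142452678267/1606231 (X = (-88689 + (351 + 245)/(1 + 245**2 + 351*245)) + 16/11 = (-88689 + 596/(1 + 60025 + 85995)) + 16/11 = (-88689 + 596/146021) + 16/11 = -12950455873/146021 + 16/11 = -142452678267/1606231 ≈ -88688.)
M(480) + X = 480 - 142452678267/1606231 = -141681687387/1606231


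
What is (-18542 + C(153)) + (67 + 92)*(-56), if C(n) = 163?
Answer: -27283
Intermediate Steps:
(-18542 + C(153)) + (67 + 92)*(-56) = (-18542 + 163) + (67 + 92)*(-56) = -18379 + 159*(-56) = -18379 - 8904 = -27283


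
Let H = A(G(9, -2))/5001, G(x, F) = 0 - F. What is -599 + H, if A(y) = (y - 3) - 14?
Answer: -998538/1667 ≈ -599.00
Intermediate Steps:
G(x, F) = -F
A(y) = -17 + y (A(y) = (-3 + y) - 14 = -17 + y)
H = -5/1667 (H = (-17 - 1*(-2))/5001 = (-17 + 2)*(1/5001) = -15*1/5001 = -5/1667 ≈ -0.0029994)
-599 + H = -599 - 5/1667 = -998538/1667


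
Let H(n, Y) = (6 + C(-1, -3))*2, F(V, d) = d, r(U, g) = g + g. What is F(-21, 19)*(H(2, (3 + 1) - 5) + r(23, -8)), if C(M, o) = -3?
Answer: -190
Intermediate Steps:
r(U, g) = 2*g
H(n, Y) = 6 (H(n, Y) = (6 - 3)*2 = 3*2 = 6)
F(-21, 19)*(H(2, (3 + 1) - 5) + r(23, -8)) = 19*(6 + 2*(-8)) = 19*(6 - 16) = 19*(-10) = -190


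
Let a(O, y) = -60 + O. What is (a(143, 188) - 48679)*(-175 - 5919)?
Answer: 296144024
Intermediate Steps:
(a(143, 188) - 48679)*(-175 - 5919) = ((-60 + 143) - 48679)*(-175 - 5919) = (83 - 48679)*(-6094) = -48596*(-6094) = 296144024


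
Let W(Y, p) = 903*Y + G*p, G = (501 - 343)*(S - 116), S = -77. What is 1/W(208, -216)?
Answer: 1/6774528 ≈ 1.4761e-7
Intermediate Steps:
G = -30494 (G = (501 - 343)*(-77 - 116) = 158*(-193) = -30494)
W(Y, p) = -30494*p + 903*Y (W(Y, p) = 903*Y - 30494*p = -30494*p + 903*Y)
1/W(208, -216) = 1/(-30494*(-216) + 903*208) = 1/(6586704 + 187824) = 1/6774528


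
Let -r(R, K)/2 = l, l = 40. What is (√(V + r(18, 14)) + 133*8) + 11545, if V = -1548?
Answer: 12609 + 2*I*√407 ≈ 12609.0 + 40.349*I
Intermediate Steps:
r(R, K) = -80 (r(R, K) = -2*40 = -80)
(√(V + r(18, 14)) + 133*8) + 11545 = (√(-1548 - 80) + 133*8) + 11545 = (√(-1628) + 1064) + 11545 = (2*I*√407 + 1064) + 11545 = (1064 + 2*I*√407) + 11545 = 12609 + 2*I*√407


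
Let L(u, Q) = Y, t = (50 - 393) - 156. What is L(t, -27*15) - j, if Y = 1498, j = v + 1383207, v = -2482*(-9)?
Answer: -1404047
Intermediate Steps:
v = 22338
j = 1405545 (j = 22338 + 1383207 = 1405545)
t = -499 (t = -343 - 156 = -499)
L(u, Q) = 1498
L(t, -27*15) - j = 1498 - 1*1405545 = 1498 - 1405545 = -1404047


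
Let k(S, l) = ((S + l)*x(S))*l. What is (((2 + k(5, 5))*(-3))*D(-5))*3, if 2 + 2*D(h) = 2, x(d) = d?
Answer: 0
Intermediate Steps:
k(S, l) = S*l*(S + l) (k(S, l) = ((S + l)*S)*l = (S*(S + l))*l = S*l*(S + l))
D(h) = 0 (D(h) = -1 + (½)*2 = -1 + 1 = 0)
(((2 + k(5, 5))*(-3))*D(-5))*3 = (((2 + 5*5*(5 + 5))*(-3))*0)*3 = (((2 + 5*5*10)*(-3))*0)*3 = (((2 + 250)*(-3))*0)*3 = ((252*(-3))*0)*3 = -756*0*3 = 0*3 = 0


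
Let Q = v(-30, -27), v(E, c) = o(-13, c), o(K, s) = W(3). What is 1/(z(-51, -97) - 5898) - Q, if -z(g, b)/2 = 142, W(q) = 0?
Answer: -1/6182 ≈ -0.00016176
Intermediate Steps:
z(g, b) = -284 (z(g, b) = -2*142 = -284)
o(K, s) = 0
v(E, c) = 0
Q = 0
1/(z(-51, -97) - 5898) - Q = 1/(-284 - 5898) - 1*0 = 1/(-6182) + 0 = -1/6182 + 0 = -1/6182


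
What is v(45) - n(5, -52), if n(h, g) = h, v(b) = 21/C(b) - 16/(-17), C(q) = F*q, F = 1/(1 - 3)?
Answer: -1273/255 ≈ -4.9922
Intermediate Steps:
F = -½ (F = 1/(-2) = -½ ≈ -0.50000)
C(q) = -q/2
v(b) = 16/17 - 42/b (v(b) = 21/((-b/2)) - 16/(-17) = 21*(-2/b) - 16*(-1/17) = -42/b + 16/17 = 16/17 - 42/b)
v(45) - n(5, -52) = (16/17 - 42/45) - 1*5 = (16/17 - 42*1/45) - 5 = (16/17 - 14/15) - 5 = 2/255 - 5 = -1273/255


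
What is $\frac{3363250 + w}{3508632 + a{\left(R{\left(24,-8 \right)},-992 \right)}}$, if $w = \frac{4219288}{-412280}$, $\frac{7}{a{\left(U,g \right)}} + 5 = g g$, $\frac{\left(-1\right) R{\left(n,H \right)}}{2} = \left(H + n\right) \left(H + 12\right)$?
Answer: $\frac{170561594506695001}{177934940742097825} \approx 0.95856$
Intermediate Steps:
$R{\left(n,H \right)} = - 2 \left(12 + H\right) \left(H + n\right)$ ($R{\left(n,H \right)} = - 2 \left(H + n\right) \left(H + 12\right) = - 2 \left(H + n\right) \left(12 + H\right) = - 2 \left(12 + H\right) \left(H + n\right)$)
$a{\left(U,g \right)} = \frac{7}{-5 + g^{2}}$ ($a{\left(U,g \right)} = \frac{7}{-5 + g g} = \frac{7}{-5 + g^{2}}$)
$w = - \frac{527411}{51535}$ ($w = 4219288 \left(- \frac{1}{412280}\right) = - \frac{527411}{51535} \approx -10.234$)
$\frac{3363250 + w}{3508632 + a{\left(R{\left(24,-8 \right)},-992 \right)}} = \frac{3363250 - \frac{527411}{51535}}{3508632 + \frac{7}{-5 + \left(-992\right)^{2}}} = \frac{173324561339}{51535 \left(3508632 + \frac{7}{-5 + 984064}\right)} = \frac{173324561339}{51535 \left(3508632 + \frac{7}{984059}\right)} = \frac{173324561339}{51535 \cdot \frac{3452700897295}{984059}} = \frac{173324561339}{51535} \cdot \frac{984059}{3452700897295} = \frac{170561594506695001}{177934940742097825}$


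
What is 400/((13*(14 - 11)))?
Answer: 400/39 ≈ 10.256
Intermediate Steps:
400/((13*(14 - 11))) = 400/((13*3)) = 400/39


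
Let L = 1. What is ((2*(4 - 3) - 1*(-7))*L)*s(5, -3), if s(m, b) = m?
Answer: 45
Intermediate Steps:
((2*(4 - 3) - 1*(-7))*L)*s(5, -3) = ((2*(4 - 3) - 1*(-7))*1)*5 = ((2*1 + 7)*1)*5 = ((2 + 7)*1)*5 = (9*1)*5 = 9*5 = 45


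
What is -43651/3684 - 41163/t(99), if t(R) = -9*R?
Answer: 12527939/364716 ≈ 34.350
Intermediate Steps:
-43651/3684 - 41163/t(99) = -43651/3684 - 41163/((-9*99)) = -43651*1/3684 - 41163/(-891) = -43651/3684 - 41163*(-1/891) = -43651/3684 + 13721/297 = 12527939/364716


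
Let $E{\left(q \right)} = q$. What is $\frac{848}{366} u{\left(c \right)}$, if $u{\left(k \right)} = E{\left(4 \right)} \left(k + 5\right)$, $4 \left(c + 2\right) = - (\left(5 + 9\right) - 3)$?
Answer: $\frac{424}{183} \approx 2.3169$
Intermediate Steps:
$c = - \frac{19}{4}$ ($c = -2 + \frac{\left(-1\right) \left(\left(5 + 9\right) - 3\right)}{4} = -2 + \frac{\left(-1\right) \left(14 - 3\right)}{4} = -2 + \frac{\left(-1\right) 11}{4} = -2 + \frac{1}{4} \left(-11\right) = -2 - \frac{11}{4} = - \frac{19}{4} \approx -4.75$)
$u{\left(k \right)} = 20 + 4 k$ ($u{\left(k \right)} = 4 \left(k + 5\right) = 4 \left(5 + k\right) = 20 + 4 k$)
$\frac{848}{366} u{\left(c \right)} = \frac{848}{366} \left(20 + 4 \left(- \frac{19}{4}\right)\right) = 848 \cdot \frac{1}{366} \left(20 - 19\right) = \frac{424}{183} \cdot 1 = \frac{424}{183}$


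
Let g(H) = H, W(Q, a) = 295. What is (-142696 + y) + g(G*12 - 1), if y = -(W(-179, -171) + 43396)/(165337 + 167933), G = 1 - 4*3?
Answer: -47600664521/333270 ≈ -1.4283e+5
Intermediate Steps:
G = -11 (G = 1 - 12 = -11)
y = -43691/333270 (y = -(295 + 43396)/(165337 + 167933) = -43691/333270 ≈ -0.13110)
(-142696 + y) + g(G*12 - 1) = (-142696 - 43691/333270) + (-11*12 - 1) = -47556339611/333270 + (-132 - 1) = -47556339611/333270 - 133 = -47600664521/333270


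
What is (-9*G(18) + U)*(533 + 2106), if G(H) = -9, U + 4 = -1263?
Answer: -3129854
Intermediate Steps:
U = -1267 (U = -4 - 1263 = -1267)
(-9*G(18) + U)*(533 + 2106) = (-9*(-9) - 1267)*(533 + 2106) = (81 - 1267)*2639 = -1186*2639 = -3129854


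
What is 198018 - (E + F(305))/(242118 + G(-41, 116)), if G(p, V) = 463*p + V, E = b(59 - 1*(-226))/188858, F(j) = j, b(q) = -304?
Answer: 1391496811425843/7027122893 ≈ 1.9802e+5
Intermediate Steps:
E = -152/94429 (E = -304/188858 = -304*1/188858 = -152/94429 ≈ -0.0016097)
G(p, V) = V + 463*p
198018 - (E + F(305))/(242118 + G(-41, 116)) = 198018 - (-152/94429 + 305)/(242118 + (116 + 463*(-41))) = 198018 - 28800693/(94429*(242118 + (116 - 18983))) = 198018 - 28800693/(94429*(242118 - 18867)) = 198018 - 28800693/(94429*223251) = 198018 - 1*9600231/7027122893 = 198018 - 9600231/7027122893 = 1391496811425843/7027122893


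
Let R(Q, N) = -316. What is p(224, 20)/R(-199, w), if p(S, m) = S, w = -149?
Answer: -56/79 ≈ -0.70886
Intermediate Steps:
p(224, 20)/R(-199, w) = 224/(-316) = 224*(-1/316) = -56/79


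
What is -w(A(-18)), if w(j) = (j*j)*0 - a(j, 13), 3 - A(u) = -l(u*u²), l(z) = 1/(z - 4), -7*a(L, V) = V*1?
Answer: -13/7 ≈ -1.8571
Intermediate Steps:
a(L, V) = -V/7
l(z) = 1/(-4 + z)
A(u) = 3 + 1/(-4 + u³) (A(u) = 3 - (-1)/(-4 + u*u²) = 3 - (-1)/(-4 + u³) = 3 + 1/(-4 + u³))
w(j) = 13/7 (w(j) = (j*j)*0 - (-1)*13/7 = j²*0 - 1*(-13/7) = 0 + 13/7 = 13/7)
-w(A(-18)) = -1*13/7 = -13/7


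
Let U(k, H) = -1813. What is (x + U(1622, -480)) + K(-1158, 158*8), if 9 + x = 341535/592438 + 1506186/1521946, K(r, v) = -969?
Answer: -1257558578363345/450829322174 ≈ -2789.4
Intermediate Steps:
x = -3351404075277/450829322174 (x = -9 + (341535/592438 + 1506186/1521946) = -9 + (341535*(1/592438) + 1506186*(1/1521946)) = -9 + (341535/592438 + 753093/760973) = -9 + 706059824289/450829322174 = -3351404075277/450829322174 ≈ -7.4339)
(x + U(1622, -480)) + K(-1158, 158*8) = (-3351404075277/450829322174 - 1813) - 969 = -820704965176739/450829322174 - 969 = -1257558578363345/450829322174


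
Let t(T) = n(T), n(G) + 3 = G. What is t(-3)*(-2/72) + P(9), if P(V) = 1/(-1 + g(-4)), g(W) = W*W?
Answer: 7/30 ≈ 0.23333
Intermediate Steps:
g(W) = W**2
n(G) = -3 + G
P(V) = 1/15 (P(V) = 1/(-1 + (-4)**2) = 1/(-1 + 16) = 1/15)
t(T) = -3 + T
t(-3)*(-2/72) + P(9) = (-3 - 3)*(-2/72) + 1/15 = -(-12)/72 + 1/15 = -6*(-1/36) + 1/15 = 1/6 + 1/15 = 7/30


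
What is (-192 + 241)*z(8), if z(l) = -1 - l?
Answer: -441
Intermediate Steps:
(-192 + 241)*z(8) = (-192 + 241)*(-1 - 1*8) = 49*(-1 - 8) = 49*(-9) = -441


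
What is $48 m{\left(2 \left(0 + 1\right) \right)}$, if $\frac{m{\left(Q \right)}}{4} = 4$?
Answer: $768$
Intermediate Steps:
$m{\left(Q \right)} = 16$ ($m{\left(Q \right)} = 4 \cdot 4 = 16$)
$48 m{\left(2 \left(0 + 1\right) \right)} = 48 \cdot 16 = 768$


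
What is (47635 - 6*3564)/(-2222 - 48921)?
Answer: -26251/51143 ≈ -0.51329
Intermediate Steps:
(47635 - 6*3564)/(-2222 - 48921) = (47635 - 21384)/(-51143) = 26251*(-1/51143) = -26251/51143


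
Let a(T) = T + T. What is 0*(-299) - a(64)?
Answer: -128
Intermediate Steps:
a(T) = 2*T
0*(-299) - a(64) = 0*(-299) - 2*64 = 0 - 1*128 = 0 - 128 = -128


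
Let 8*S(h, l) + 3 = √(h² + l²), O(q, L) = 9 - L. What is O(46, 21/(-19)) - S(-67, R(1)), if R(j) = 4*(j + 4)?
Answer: 1593/152 - √4889/8 ≈ 1.7401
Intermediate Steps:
R(j) = 16 + 4*j (R(j) = 4*(4 + j) = 16 + 4*j)
S(h, l) = -3/8 + √(h² + l²)/8
O(46, 21/(-19)) - S(-67, R(1)) = (9 - 21/(-19)) - (-3/8 + √((-67)² + (16 + 4*1)²)/8) = (9 - 21*(-1)/19) - (-3/8 + √(4489 + (16 + 4)²)/8) = (9 - 1*(-21/19)) - (-3/8 + √(4489 + 20²)/8) = (9 + 21/19) - (-3/8 + √(4489 + 400)/8) = 192/19 - (-3/8 + √4889/8) = 192/19 + (3/8 - √4889/8) = 1593/152 - √4889/8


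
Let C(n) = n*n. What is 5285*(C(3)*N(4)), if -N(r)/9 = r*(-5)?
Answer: 8561700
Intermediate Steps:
C(n) = n²
N(r) = 45*r (N(r) = -9*r*(-5) = -(-45)*r = 45*r)
5285*(C(3)*N(4)) = 5285*(3²*(45*4)) = 5285*(9*180) = 5285*1620 = 8561700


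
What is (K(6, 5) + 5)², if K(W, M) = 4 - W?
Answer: 9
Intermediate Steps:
(K(6, 5) + 5)² = ((4 - 1*6) + 5)² = ((4 - 6) + 5)² = (-2 + 5)² = 3² = 9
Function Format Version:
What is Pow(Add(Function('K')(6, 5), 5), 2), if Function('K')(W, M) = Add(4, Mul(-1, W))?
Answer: 9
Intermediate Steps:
Pow(Add(Function('K')(6, 5), 5), 2) = Pow(Add(Add(4, Mul(-1, 6)), 5), 2) = Pow(Add(Add(4, -6), 5), 2) = Pow(Add(-2, 5), 2) = Pow(3, 2) = 9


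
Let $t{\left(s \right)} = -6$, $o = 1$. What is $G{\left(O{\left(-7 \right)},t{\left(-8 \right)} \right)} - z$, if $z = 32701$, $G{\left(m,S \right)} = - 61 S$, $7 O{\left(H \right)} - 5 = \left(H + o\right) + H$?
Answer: $-32335$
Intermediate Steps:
$O{\left(H \right)} = \frac{6}{7} + \frac{2 H}{7}$ ($O{\left(H \right)} = \frac{5}{7} + \frac{\left(H + 1\right) + H}{7} = \frac{5}{7} + \frac{\left(1 + H\right) + H}{7} = \frac{5}{7} + \frac{1 + 2 H}{7} = \frac{5}{7} + \left(\frac{1}{7} + \frac{2 H}{7}\right) = \frac{6}{7} + \frac{2 H}{7}$)
$G{\left(O{\left(-7 \right)},t{\left(-8 \right)} \right)} - z = \left(-61\right) \left(-6\right) - 32701 = 366 - 32701 = -32335$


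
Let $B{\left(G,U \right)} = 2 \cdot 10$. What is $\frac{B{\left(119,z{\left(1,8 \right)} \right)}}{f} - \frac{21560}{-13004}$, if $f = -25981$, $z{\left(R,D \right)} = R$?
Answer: $\frac{139972570}{84464231} \approx 1.6572$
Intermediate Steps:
$B{\left(G,U \right)} = 20$
$\frac{B{\left(119,z{\left(1,8 \right)} \right)}}{f} - \frac{21560}{-13004} = \frac{20}{-25981} - \frac{21560}{-13004} = 20 \left(- \frac{1}{25981}\right) - - \frac{5390}{3251} = - \frac{20}{25981} + \frac{5390}{3251} = \frac{139972570}{84464231}$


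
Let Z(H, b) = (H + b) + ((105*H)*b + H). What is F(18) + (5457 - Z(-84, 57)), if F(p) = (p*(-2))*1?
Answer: 508272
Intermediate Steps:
F(p) = -2*p (F(p) = -2*p*1 = -2*p)
Z(H, b) = b + 2*H + 105*H*b (Z(H, b) = (H + b) + (105*H*b + H) = (H + b) + (H + 105*H*b) = b + 2*H + 105*H*b)
F(18) + (5457 - Z(-84, 57)) = -2*18 + (5457 - (57 + 2*(-84) + 105*(-84)*57)) = -36 + (5457 - (57 - 168 - 502740)) = -36 + (5457 - 1*(-502851)) = -36 + (5457 + 502851) = -36 + 508308 = 508272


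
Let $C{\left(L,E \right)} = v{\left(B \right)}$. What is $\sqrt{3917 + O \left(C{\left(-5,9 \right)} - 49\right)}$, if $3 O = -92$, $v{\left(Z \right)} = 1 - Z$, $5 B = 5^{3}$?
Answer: $\frac{\sqrt{55401}}{3} \approx 78.458$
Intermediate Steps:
$B = 25$ ($B = \frac{5^{3}}{5} = \frac{1}{5} \cdot 125 = 25$)
$C{\left(L,E \right)} = -24$ ($C{\left(L,E \right)} = 1 - 25 = -24$)
$O = - \frac{92}{3}$ ($O = \frac{1}{3} \left(-92\right) = - \frac{92}{3} \approx -30.667$)
$\sqrt{3917 + O \left(C{\left(-5,9 \right)} - 49\right)} = \sqrt{3917 - \frac{92 \left(-24 - 49\right)}{3}} = \sqrt{3917 - - \frac{6716}{3}} = \sqrt{3917 + \frac{6716}{3}} = \sqrt{\frac{18467}{3}} = \frac{\sqrt{55401}}{3}$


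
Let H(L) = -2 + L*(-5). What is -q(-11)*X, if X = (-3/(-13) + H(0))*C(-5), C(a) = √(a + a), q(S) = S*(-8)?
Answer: 2024*I*√10/13 ≈ 492.34*I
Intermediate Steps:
H(L) = -2 - 5*L
q(S) = -8*S
C(a) = √2*√a (C(a) = √(2*a) = √2*√a)
X = -23*I*√10/13 (X = (-3/(-13) + (-2 - 5*0))*(√2*√(-5)) = (-3*(-1/13) + (-2 + 0))*(√2*(I*√5)) = (3/13 - 2)*(I*√10) = -23*I*√10/13 ≈ -5.5948*I)
-q(-11)*X = -(-8*(-11))*(-23*I*√10/13) = -88*(-23*I*√10/13) = -(-2024)*I*√10/13 = 2024*I*√10/13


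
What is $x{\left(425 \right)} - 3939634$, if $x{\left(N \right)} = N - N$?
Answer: $-3939634$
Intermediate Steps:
$x{\left(N \right)} = 0$
$x{\left(425 \right)} - 3939634 = 0 - 3939634 = -3939634$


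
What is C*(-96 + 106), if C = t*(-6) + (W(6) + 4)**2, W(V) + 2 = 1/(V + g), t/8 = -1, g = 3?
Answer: 42490/81 ≈ 524.57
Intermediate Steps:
t = -8 (t = 8*(-1) = -8)
W(V) = -2 + 1/(3 + V) (W(V) = -2 + 1/(V + 3) = -2 + 1/(3 + V))
C = 4249/81 (C = -8*(-6) + ((-5 - 2*6)/(3 + 6) + 4)**2 = 48 + ((-5 - 12)/9 + 4)**2 = 48 + ((1/9)*(-17) + 4)**2 = 48 + (-17/9 + 4)**2 = 48 + (19/9)**2 = 48 + 361/81 = 4249/81 ≈ 52.457)
C*(-96 + 106) = 4249*(-96 + 106)/81 = (4249/81)*10 = 42490/81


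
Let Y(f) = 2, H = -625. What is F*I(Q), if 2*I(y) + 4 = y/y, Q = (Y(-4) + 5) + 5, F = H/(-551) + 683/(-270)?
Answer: 207583/99180 ≈ 2.0930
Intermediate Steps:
F = -207583/148770 (F = -625/(-551) + 683/(-270) = -625*(-1/551) + 683*(-1/270) = 625/551 - 683/270 = -207583/148770 ≈ -1.3953)
Q = 12 (Q = (2 + 5) + 5 = 7 + 5 = 12)
I(y) = -3/2 (I(y) = -2 + (y/y)/2 = -2 + (1/2)*1 = -2 + 1/2 = -3/2)
F*I(Q) = -207583/148770*(-3/2) = 207583/99180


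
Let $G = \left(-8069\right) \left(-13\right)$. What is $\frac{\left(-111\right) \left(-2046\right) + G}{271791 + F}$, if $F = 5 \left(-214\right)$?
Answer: $\frac{332003}{270721} \approx 1.2264$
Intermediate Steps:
$F = -1070$
$G = 104897$
$\frac{\left(-111\right) \left(-2046\right) + G}{271791 + F} = \frac{\left(-111\right) \left(-2046\right) + 104897}{271791 - 1070} = \frac{227106 + 104897}{270721} = 332003 \cdot \frac{1}{270721} = \frac{332003}{270721}$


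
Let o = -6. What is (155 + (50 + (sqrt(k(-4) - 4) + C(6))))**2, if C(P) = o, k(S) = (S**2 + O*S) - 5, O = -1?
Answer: (199 + sqrt(11))**2 ≈ 40932.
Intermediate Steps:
k(S) = -5 + S**2 - S (k(S) = (S**2 - S) - 5 = -5 + S**2 - S)
C(P) = -6
(155 + (50 + (sqrt(k(-4) - 4) + C(6))))**2 = (155 + (50 + (sqrt((-5 + (-4)**2 - 1*(-4)) - 4) - 6)))**2 = (155 + (50 + (sqrt((-5 + 16 + 4) - 4) - 6)))**2 = (155 + (50 + (sqrt(15 - 4) - 6)))**2 = (155 + (50 + (sqrt(11) - 6)))**2 = (155 + (50 + (-6 + sqrt(11))))**2 = (155 + (44 + sqrt(11)))**2 = (199 + sqrt(11))**2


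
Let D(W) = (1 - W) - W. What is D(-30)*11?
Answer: 671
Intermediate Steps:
D(W) = 1 - 2*W
D(-30)*11 = (1 - 2*(-30))*11 = (1 + 60)*11 = 61*11 = 671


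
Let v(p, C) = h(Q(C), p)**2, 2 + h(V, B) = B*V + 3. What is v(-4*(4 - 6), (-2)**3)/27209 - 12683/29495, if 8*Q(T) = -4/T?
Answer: -1380101533/3210117820 ≈ -0.42992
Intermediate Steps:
Q(T) = -1/(2*T) (Q(T) = (-4/T)/8 = -1/(2*T))
h(V, B) = 1 + B*V (h(V, B) = -2 + (B*V + 3) = -2 + (3 + B*V) = 1 + B*V)
v(p, C) = (1 - p/(2*C))**2 (v(p, C) = (1 + p*(-1/(2*C)))**2 = (1 - p/(2*C))**2)
v(-4*(4 - 6), (-2)**3)/27209 - 12683/29495 = ((-(-4)*(4 - 6) + 2*(-2)**3)**2/(4*((-2)**3)**2))/27209 - 12683/29495 = ((1/4)*(-(-4)*(-2) + 2*(-8))**2/(-8)**2)*(1/27209) - 12683*1/29495 = ((1/4)*(1/64)*(-1*8 - 16)**2)*(1/27209) - 12683/29495 = ((1/4)*(1/64)*(-8 - 16)**2)*(1/27209) - 12683/29495 = ((1/4)*(1/64)*(-24)**2)*(1/27209) - 12683/29495 = ((1/4)*(1/64)*576)*(1/27209) - 12683/29495 = (9/4)*(1/27209) - 12683/29495 = 9/108836 - 12683/29495 = -1380101533/3210117820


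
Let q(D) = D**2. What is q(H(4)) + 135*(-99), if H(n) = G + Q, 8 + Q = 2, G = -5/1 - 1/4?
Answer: -211815/16 ≈ -13238.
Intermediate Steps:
G = -21/4 (G = -5*1 - 1*1/4 = -5 - 1/4 = -21/4 ≈ -5.2500)
Q = -6 (Q = -8 + 2 = -6)
H(n) = -45/4 (H(n) = -21/4 - 6 = -45/4)
q(H(4)) + 135*(-99) = (-45/4)**2 + 135*(-99) = 2025/16 - 13365 = -211815/16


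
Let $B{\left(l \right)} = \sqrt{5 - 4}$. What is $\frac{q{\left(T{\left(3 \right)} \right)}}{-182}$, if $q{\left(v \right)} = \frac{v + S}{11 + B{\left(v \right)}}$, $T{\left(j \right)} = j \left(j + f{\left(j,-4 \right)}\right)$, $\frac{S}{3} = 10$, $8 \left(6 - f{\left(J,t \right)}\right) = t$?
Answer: $- \frac{3}{112} \approx -0.026786$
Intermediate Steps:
$B{\left(l \right)} = 1$ ($B{\left(l \right)} = \sqrt{1} = 1$)
$f{\left(J,t \right)} = 6 - \frac{t}{8}$
$S = 30$ ($S = 3 \cdot 10 = 30$)
$T{\left(j \right)} = j \left(\frac{13}{2} + j\right)$ ($T{\left(j \right)} = j \left(j + \left(6 - - \frac{1}{2}\right)\right) = j \left(j + \left(6 + \frac{1}{2}\right)\right) = j \left(j + \frac{13}{2}\right) = j \left(\frac{13}{2} + j\right)$)
$q{\left(v \right)} = \frac{5}{2} + \frac{v}{12}$ ($q{\left(v \right)} = \frac{v + 30}{11 + 1} = \frac{30 + v}{12} = \left(30 + v\right) \frac{1}{12} = \frac{5}{2} + \frac{v}{12}$)
$\frac{q{\left(T{\left(3 \right)} \right)}}{-182} = \frac{\frac{5}{2} + \frac{\frac{1}{2} \cdot 3 \left(13 + 2 \cdot 3\right)}{12}}{-182} = \left(\frac{5}{2} + \frac{\frac{1}{2} \cdot 3 \left(13 + 6\right)}{12}\right) \left(- \frac{1}{182}\right) = \left(\frac{5}{2} + \frac{\frac{1}{2} \cdot 3 \cdot 19}{12}\right) \left(- \frac{1}{182}\right) = \left(\frac{5}{2} + \frac{1}{12} \cdot \frac{57}{2}\right) \left(- \frac{1}{182}\right) = \left(\frac{5}{2} + \frac{19}{8}\right) \left(- \frac{1}{182}\right) = \frac{39}{8} \left(- \frac{1}{182}\right) = - \frac{3}{112}$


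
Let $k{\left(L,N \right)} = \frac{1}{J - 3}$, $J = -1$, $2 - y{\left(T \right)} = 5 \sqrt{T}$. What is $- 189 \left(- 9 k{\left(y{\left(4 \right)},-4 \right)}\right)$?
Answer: $- \frac{1701}{4} \approx -425.25$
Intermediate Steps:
$y{\left(T \right)} = 2 - 5 \sqrt{T}$
$k{\left(L,N \right)} = - \frac{1}{4}$ ($k{\left(L,N \right)} = \frac{1}{-1 - 3} = \frac{1}{-4} = - \frac{1}{4}$)
$- 189 \left(- 9 k{\left(y{\left(4 \right)},-4 \right)}\right) = - 189 \left(\left(-9\right) \left(- \frac{1}{4}\right)\right) = \left(-189\right) \frac{9}{4} = - \frac{1701}{4}$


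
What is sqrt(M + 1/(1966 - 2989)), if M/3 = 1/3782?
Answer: I*sqrt(2870538)/124806 ≈ 0.013575*I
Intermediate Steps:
M = 3/3782 ≈ 0.00079323
sqrt(M + 1/(1966 - 2989)) = sqrt(3/3782 + 1/(1966 - 2989)) = sqrt(3/3782 + 1/(-1023)) = sqrt(3/3782 - 1/1023) = sqrt(-23/124806) = I*sqrt(2870538)/124806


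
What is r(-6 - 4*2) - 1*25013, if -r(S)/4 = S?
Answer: -24957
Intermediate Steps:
r(S) = -4*S
r(-6 - 4*2) - 1*25013 = -4*(-6 - 4*2) - 1*25013 = -4*(-6 - 8) - 25013 = -4*(-14) - 25013 = 56 - 25013 = -24957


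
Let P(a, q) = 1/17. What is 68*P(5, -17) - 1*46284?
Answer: -46280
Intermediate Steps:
P(a, q) = 1/17
68*P(5, -17) - 1*46284 = 68*(1/17) - 1*46284 = 4 - 46284 = -46280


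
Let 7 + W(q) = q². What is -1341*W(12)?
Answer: -183717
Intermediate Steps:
W(q) = -7 + q²
-1341*W(12) = -1341*(-7 + 12²) = -1341*(-7 + 144) = -1341*137 = -183717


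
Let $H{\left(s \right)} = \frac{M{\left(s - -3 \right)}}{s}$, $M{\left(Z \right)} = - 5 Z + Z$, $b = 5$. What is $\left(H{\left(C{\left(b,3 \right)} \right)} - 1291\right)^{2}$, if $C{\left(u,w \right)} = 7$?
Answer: $\frac{82391929}{49} \approx 1.6815 \cdot 10^{6}$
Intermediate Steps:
$M{\left(Z \right)} = - 4 Z$
$H{\left(s \right)} = \frac{-12 - 4 s}{s}$ ($H{\left(s \right)} = \frac{\left(-4\right) \left(s - -3\right)}{s} = \frac{\left(-4\right) \left(s + 3\right)}{s} = \frac{\left(-4\right) \left(3 + s\right)}{s} = \frac{-12 - 4 s}{s}$)
$\left(H{\left(C{\left(b,3 \right)} \right)} - 1291\right)^{2} = \left(\left(-4 - \frac{12}{7}\right) - 1291\right)^{2} = \left(- \frac{40}{7} - 1291\right)^{2} = \left(- \frac{9077}{7}\right)^{2} = \frac{82391929}{49}$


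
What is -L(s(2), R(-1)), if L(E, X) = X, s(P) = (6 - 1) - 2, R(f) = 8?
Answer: -8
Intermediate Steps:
s(P) = 3 (s(P) = 5 - 2 = 3)
-L(s(2), R(-1)) = -1*8 = -8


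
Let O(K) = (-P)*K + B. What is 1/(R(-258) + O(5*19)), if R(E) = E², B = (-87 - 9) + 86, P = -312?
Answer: 1/96194 ≈ 1.0396e-5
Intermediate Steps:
B = -10 (B = -96 + 86 = -10)
O(K) = -10 + 312*K (O(K) = (-1*(-312))*K - 10 = 312*K - 10 = -10 + 312*K)
1/(R(-258) + O(5*19)) = 1/((-258)² + (-10 + 312*(5*19))) = 1/(66564 + (-10 + 312*95)) = 1/(66564 + (-10 + 29640)) = 1/(66564 + 29630) = 1/96194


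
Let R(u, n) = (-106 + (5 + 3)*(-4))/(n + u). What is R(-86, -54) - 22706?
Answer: -1589351/70 ≈ -22705.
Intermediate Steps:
R(u, n) = -138/(n + u) (R(u, n) = (-106 + 8*(-4))/(n + u) = (-106 - 32)/(n + u) = -138/(n + u))
R(-86, -54) - 22706 = -138/(-54 - 86) - 22706 = -138/(-140) - 22706 = -138*(-1/140) - 22706 = 69/70 - 22706 = -1589351/70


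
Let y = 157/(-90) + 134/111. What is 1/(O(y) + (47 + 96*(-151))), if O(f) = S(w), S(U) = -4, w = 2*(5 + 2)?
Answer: -1/14453 ≈ -6.9190e-5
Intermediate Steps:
w = 14 (w = 2*7 = 14)
y = -1789/3330 (y = 157*(-1/90) + 134*(1/111) = -157/90 + 134/111 = -1789/3330 ≈ -0.53724)
O(f) = -4
1/(O(y) + (47 + 96*(-151))) = 1/(-4 + (47 + 96*(-151))) = 1/(-4 + (47 - 14496)) = 1/(-4 - 14449) = 1/(-14453) = -1/14453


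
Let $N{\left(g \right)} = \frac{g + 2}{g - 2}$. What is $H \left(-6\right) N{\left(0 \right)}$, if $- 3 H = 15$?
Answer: $-30$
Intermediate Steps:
$H = -5$ ($H = \left(- \frac{1}{3}\right) 15 = -5$)
$N{\left(g \right)} = \frac{2 + g}{-2 + g}$
$H \left(-6\right) N{\left(0 \right)} = \left(-5\right) \left(-6\right) \frac{2 + 0}{-2 + 0} = 30 \frac{1}{-2} \cdot 2 = 30 \left(\left(- \frac{1}{2}\right) 2\right) = 30 \left(-1\right) = -30$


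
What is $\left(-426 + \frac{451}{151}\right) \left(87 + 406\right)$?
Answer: $- \frac{31490375}{151} \approx -2.0855 \cdot 10^{5}$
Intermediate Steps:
$\left(-426 + \frac{451}{151}\right) \left(87 + 406\right) = \left(-426 + 451 \cdot \frac{1}{151}\right) 493 = \left(-426 + \frac{451}{151}\right) 493 = \left(- \frac{63875}{151}\right) 493 = - \frac{31490375}{151}$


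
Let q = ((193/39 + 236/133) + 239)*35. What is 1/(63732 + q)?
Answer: 741/53598242 ≈ 1.3825e-5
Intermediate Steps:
q = 6372830/741 (q = ((193*(1/39) + 236*(1/133)) + 239)*35 = ((193/39 + 236/133) + 239)*35 = (34873/5187 + 239)*35 = (1274566/5187)*35 = 6372830/741 ≈ 8600.3)
1/(63732 + q) = 1/(63732 + 6372830/741) = 1/(53598242/741) = 741/53598242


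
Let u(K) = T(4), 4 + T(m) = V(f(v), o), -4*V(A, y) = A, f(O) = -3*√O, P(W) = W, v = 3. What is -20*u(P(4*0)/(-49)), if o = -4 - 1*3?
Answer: 80 - 15*√3 ≈ 54.019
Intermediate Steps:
o = -7 (o = -4 - 3 = -7)
V(A, y) = -A/4
T(m) = -4 + 3*√3/4 (T(m) = -4 - (-3)*√3/4 = -4 + 3*√3/4)
u(K) = -4 + 3*√3/4
-20*u(P(4*0)/(-49)) = -20*(-4 + 3*√3/4) = 80 - 15*√3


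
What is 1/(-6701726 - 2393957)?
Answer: -1/9095683 ≈ -1.0994e-7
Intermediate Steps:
1/(-6701726 - 2393957) = 1/(-9095683) = -1/9095683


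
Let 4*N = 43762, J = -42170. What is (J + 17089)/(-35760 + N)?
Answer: 50162/49639 ≈ 1.0105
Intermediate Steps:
N = 21881/2 (N = (¼)*43762 = 21881/2 ≈ 10941.)
(J + 17089)/(-35760 + N) = (-42170 + 17089)/(-35760 + 21881/2) = -25081/(-49639/2) = -25081*(-2/49639) = 50162/49639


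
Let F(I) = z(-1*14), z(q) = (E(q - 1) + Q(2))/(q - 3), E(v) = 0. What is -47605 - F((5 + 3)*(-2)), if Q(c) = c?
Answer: -809283/17 ≈ -47605.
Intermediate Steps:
z(q) = 2/(-3 + q) (z(q) = (0 + 2)/(q - 3) = 2/(-3 + q))
F(I) = -2/17 (F(I) = 2/(-3 - 1*14) = 2/(-3 - 14) = 2/(-17) = 2*(-1/17) = -2/17)
-47605 - F((5 + 3)*(-2)) = -47605 - 1*(-2/17) = -47605 + 2/17 = -809283/17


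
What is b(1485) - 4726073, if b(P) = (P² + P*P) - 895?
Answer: -316518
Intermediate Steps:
b(P) = -895 + 2*P² (b(P) = (P² + P²) - 895 = 2*P² - 895 = -895 + 2*P²)
b(1485) - 4726073 = (-895 + 2*1485²) - 4726073 = (-895 + 2*2205225) - 4726073 = (-895 + 4410450) - 4726073 = 4409555 - 4726073 = -316518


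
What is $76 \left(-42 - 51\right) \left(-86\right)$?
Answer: $607848$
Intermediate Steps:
$76 \left(-42 - 51\right) \left(-86\right) = 76 \left(-93\right) \left(-86\right) = \left(-7068\right) \left(-86\right) = 607848$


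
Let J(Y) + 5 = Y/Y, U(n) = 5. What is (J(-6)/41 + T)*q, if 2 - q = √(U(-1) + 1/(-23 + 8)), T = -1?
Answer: -90/41 + 3*√1110/41 ≈ 0.24268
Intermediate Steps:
J(Y) = -4 (J(Y) = -5 + Y/Y = -5 + 1 = -4)
q = 2 - √1110/15 (q = 2 - √(5 + 1/(-23 + 8)) = 2 - √(5 + 1/(-15)) = 2 - √(5 - 1/15) = 2 - √(74/15) = 2 - √1110/15 ≈ -0.22111)
(J(-6)/41 + T)*q = (-4/41 - 1)*(2 - √1110/15) = -45*(2 - √1110/15)/41 = -90/41 + 3*√1110/41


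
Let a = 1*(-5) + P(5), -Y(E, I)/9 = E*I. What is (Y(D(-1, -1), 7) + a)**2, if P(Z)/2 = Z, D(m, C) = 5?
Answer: 96100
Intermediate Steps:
P(Z) = 2*Z
Y(E, I) = -9*E*I
a = 5 (a = 1*(-5) + 2*5 = -5 + 10 = 5)
(Y(D(-1, -1), 7) + a)**2 = (-9*5*7 + 5)**2 = (-315 + 5)**2 = (-310)**2 = 96100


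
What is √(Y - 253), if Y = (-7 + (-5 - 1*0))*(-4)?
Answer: I*√205 ≈ 14.318*I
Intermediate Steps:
Y = 48 (Y = (-7 + (-5 + 0))*(-4) = (-7 - 5)*(-4) = -12*(-4) = 48)
√(Y - 253) = √(48 - 253) = √(-205) = I*√205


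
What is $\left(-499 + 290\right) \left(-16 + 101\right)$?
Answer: $-17765$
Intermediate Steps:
$\left(-499 + 290\right) \left(-16 + 101\right) = \left(-209\right) 85 = -17765$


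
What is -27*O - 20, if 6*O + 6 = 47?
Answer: -409/2 ≈ -204.50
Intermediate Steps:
O = 41/6 (O = -1 + (1/6)*47 = -1 + 47/6 = 41/6 ≈ 6.8333)
-27*O - 20 = -27*41/6 - 20 = -369/2 - 20 = -409/2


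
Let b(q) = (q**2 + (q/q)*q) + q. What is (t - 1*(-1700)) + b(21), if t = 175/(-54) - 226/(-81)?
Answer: 353573/162 ≈ 2182.6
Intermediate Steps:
b(q) = q**2 + 2*q (b(q) = (q**2 + 1*q) + q = (q**2 + q) + q = (q + q**2) + q = q**2 + 2*q)
t = -73/162 (t = 175*(-1/54) - 226*(-1/81) = -175/54 + 226/81 = -73/162 ≈ -0.45062)
(t - 1*(-1700)) + b(21) = (-73/162 - 1*(-1700)) + 21*(2 + 21) = (-73/162 + 1700) + 21*23 = 275327/162 + 483 = 353573/162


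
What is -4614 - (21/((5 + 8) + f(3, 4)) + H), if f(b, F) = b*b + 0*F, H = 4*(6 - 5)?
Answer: -101617/22 ≈ -4619.0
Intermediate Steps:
H = 4 (H = 4*1 = 4)
f(b, F) = b² (f(b, F) = b² + 0 = b²)
-4614 - (21/((5 + 8) + f(3, 4)) + H) = -4614 - (21/((5 + 8) + 3²) + 4) = -4614 - (21/(13 + 9) + 4) = -4614 - (21/22 + 4) = -4614 - 1*109/22 = -4614 - 109/22 = -101617/22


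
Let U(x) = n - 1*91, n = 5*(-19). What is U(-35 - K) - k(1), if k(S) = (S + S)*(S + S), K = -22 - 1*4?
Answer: -190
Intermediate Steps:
K = -26 (K = -22 - 4 = -26)
n = -95
U(x) = -186 (U(x) = -95 - 1*91 = -95 - 91 = -186)
k(S) = 4*S² (k(S) = (2*S)*(2*S) = 4*S²)
U(-35 - K) - k(1) = -186 - 4*1² = -186 - 4 = -190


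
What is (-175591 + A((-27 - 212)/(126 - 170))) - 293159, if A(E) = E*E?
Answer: -907442879/1936 ≈ -4.6872e+5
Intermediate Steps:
A(E) = E²
(-175591 + A((-27 - 212)/(126 - 170))) - 293159 = (-175591 + ((-27 - 212)/(126 - 170))²) - 293159 = (-175591 + (-239/(-44))²) - 293159 = (-175591 + (-239*(-1/44))²) - 293159 = (-175591 + (239/44)²) - 293159 = (-175591 + 57121/1936) - 293159 = -339887055/1936 - 293159 = -907442879/1936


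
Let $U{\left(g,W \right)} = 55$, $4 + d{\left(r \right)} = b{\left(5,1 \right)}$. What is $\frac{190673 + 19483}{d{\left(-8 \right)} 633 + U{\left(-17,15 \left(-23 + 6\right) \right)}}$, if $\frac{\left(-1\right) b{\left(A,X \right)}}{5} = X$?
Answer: $- \frac{105078}{2821} \approx -37.248$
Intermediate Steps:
$b{\left(A,X \right)} = - 5 X$
$d{\left(r \right)} = -9$ ($d{\left(r \right)} = -4 - 5 = -9$)
$\frac{190673 + 19483}{d{\left(-8 \right)} 633 + U{\left(-17,15 \left(-23 + 6\right) \right)}} = \frac{190673 + 19483}{\left(-9\right) 633 + 55} = \frac{210156}{-5697 + 55} = \frac{210156}{-5642} = 210156 \left(- \frac{1}{5642}\right) = - \frac{105078}{2821}$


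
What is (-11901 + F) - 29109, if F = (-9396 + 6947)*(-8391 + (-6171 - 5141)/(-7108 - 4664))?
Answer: 60349733935/2943 ≈ 2.0506e+7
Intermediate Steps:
F = 60470426365/2943 (F = -2449*(-8391 - 11312/(-11772)) = -2449*(-8391 - 11312*(-1/11772)) = -2449*(-8391 + 2828/2943) = -2449*(-24691885/2943) = 60470426365/2943 ≈ 2.0547e+7)
(-11901 + F) - 29109 = (-11901 + 60470426365/2943) - 29109 = 60435401722/2943 - 29109 = 60349733935/2943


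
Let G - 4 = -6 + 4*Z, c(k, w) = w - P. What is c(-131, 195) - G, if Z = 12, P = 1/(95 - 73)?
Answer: 3277/22 ≈ 148.95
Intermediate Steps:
P = 1/22 ≈ 0.045455
c(k, w) = -1/22 + w (c(k, w) = w - 1*1/22 = w - 1/22 = -1/22 + w)
G = 46 (G = 4 + (-6 + 4*12) = 4 + (-6 + 48) = 4 + 42 = 46)
c(-131, 195) - G = (-1/22 + 195) - 1*46 = 4289/22 - 46 = 3277/22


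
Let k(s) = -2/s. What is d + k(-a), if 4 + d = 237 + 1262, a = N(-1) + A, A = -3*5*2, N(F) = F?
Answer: 46343/31 ≈ 1494.9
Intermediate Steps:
A = -30 (A = -15*2 = -30)
a = -31 (a = -1 - 30 = -31)
d = 1495 (d = -4 + (237 + 1262) = -4 + 1499 = 1495)
d + k(-a) = 1495 - 2/((-1*(-31))) = 1495 - 2/31 = 46343/31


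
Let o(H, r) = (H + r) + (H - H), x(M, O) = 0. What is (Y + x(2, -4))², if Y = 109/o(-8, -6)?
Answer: 11881/196 ≈ 60.617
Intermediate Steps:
o(H, r) = H + r (o(H, r) = (H + r) + 0 = H + r)
Y = -109/14 (Y = 109/(-8 - 6) = 109/(-14) = 109*(-1/14) = -109/14 ≈ -7.7857)
(Y + x(2, -4))² = (-109/14 + 0)² = (-109/14)² = 11881/196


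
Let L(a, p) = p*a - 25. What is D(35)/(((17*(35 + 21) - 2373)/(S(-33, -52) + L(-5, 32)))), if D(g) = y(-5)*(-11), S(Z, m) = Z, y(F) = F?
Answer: 11990/1421 ≈ 8.4377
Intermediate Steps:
L(a, p) = -25 + a*p (L(a, p) = a*p - 25 = -25 + a*p)
D(g) = 55 (D(g) = -5*(-11) = 55)
D(35)/(((17*(35 + 21) - 2373)/(S(-33, -52) + L(-5, 32)))) = 55/(((17*(35 + 21) - 2373)/(-33 + (-25 - 5*32)))) = 55/(((17*56 - 2373)/(-33 + (-25 - 160)))) = 55/(((952 - 2373)/(-33 - 185))) = 55/((-1421/(-218))) = 55/((-1421*(-1/218))) = 55/(1421/218) = 55*(218/1421) = 11990/1421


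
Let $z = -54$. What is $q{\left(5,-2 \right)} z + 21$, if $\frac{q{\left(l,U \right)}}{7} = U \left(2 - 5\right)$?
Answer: $-2247$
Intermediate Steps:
$q{\left(l,U \right)} = - 21 U$ ($q{\left(l,U \right)} = 7 U \left(2 - 5\right) = 7 U \left(-3\right) = 7 \left(- 3 U\right) = - 21 U$)
$q{\left(5,-2 \right)} z + 21 = \left(-21\right) \left(-2\right) \left(-54\right) + 21 = 42 \left(-54\right) + 21 = -2268 + 21 = -2247$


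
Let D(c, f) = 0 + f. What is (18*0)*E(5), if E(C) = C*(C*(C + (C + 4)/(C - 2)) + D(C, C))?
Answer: 0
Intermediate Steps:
D(c, f) = f
E(C) = C*(C + C*(C + (4 + C)/(-2 + C))) (E(C) = C*(C*(C + (C + 4)/(C - 2)) + C) = C*(C*(C + (4 + C)/(-2 + C)) + C) = C*(C + C*(C + (4 + C)/(-2 + C))))
(18*0)*E(5) = (18*0)*(5²*(2 + 5²)/(-2 + 5)) = 0*(25*(2 + 25)/3) = 0*(25*(⅓)*27) = 0*225 = 0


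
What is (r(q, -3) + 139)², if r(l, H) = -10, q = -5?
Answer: 16641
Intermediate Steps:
(r(q, -3) + 139)² = (-10 + 139)² = 129² = 16641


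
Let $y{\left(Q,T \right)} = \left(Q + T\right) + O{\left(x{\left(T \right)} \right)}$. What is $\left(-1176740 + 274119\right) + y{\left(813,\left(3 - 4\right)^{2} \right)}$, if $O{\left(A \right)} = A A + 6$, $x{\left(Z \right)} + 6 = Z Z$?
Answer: $-901776$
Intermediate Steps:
$x{\left(Z \right)} = -6 + Z^{2}$ ($x{\left(Z \right)} = -6 + Z Z = -6 + Z^{2}$)
$O{\left(A \right)} = 6 + A^{2}$ ($O{\left(A \right)} = A^{2} + 6 = 6 + A^{2}$)
$y{\left(Q,T \right)} = 6 + Q + T + \left(-6 + T^{2}\right)^{2}$ ($y{\left(Q,T \right)} = \left(Q + T\right) + \left(6 + \left(-6 + T^{2}\right)^{2}\right) = 6 + Q + T + \left(-6 + T^{2}\right)^{2}$)
$\left(-1176740 + 274119\right) + y{\left(813,\left(3 - 4\right)^{2} \right)} = \left(-1176740 + 274119\right) + \left(6 + 813 + \left(3 - 4\right)^{2} + \left(-6 + \left(\left(3 - 4\right)^{2}\right)^{2}\right)^{2}\right) = -902621 + \left(6 + 813 + \left(-1\right)^{2} + \left(-6 + \left(\left(-1\right)^{2}\right)^{2}\right)^{2}\right) = -902621 + \left(6 + 813 + 1 + \left(-6 + 1^{2}\right)^{2}\right) = -902621 + \left(6 + 813 + 1 + \left(-6 + 1\right)^{2}\right) = -902621 + \left(6 + 813 + 1 + \left(-5\right)^{2}\right) = -902621 + \left(6 + 813 + 1 + 25\right) = -902621 + 845 = -901776$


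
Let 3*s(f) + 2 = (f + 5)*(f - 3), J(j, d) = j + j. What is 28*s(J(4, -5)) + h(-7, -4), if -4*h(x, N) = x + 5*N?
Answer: 2379/4 ≈ 594.75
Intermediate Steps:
J(j, d) = 2*j
s(f) = -⅔ + (-3 + f)*(5 + f)/3 (s(f) = -⅔ + ((f + 5)*(f - 3))/3 = -⅔ + ((5 + f)*(-3 + f))/3 = -⅔ + ((-3 + f)*(5 + f))/3 = -⅔ + (-3 + f)*(5 + f)/3)
h(x, N) = -5*N/4 - x/4 (h(x, N) = -(x + 5*N)/4 = -5*N/4 - x/4)
28*s(J(4, -5)) + h(-7, -4) = 28*(-17/3 + (2*4)²/3 + 2*(2*4)/3) + (-5/4*(-4) - ¼*(-7)) = 28*(-17/3 + (⅓)*8² + (⅔)*8) + (5 + 7/4) = 28*(-17/3 + (⅓)*64 + 16/3) + 27/4 = 28*(-17/3 + 64/3 + 16/3) + 27/4 = 28*21 + 27/4 = 588 + 27/4 = 2379/4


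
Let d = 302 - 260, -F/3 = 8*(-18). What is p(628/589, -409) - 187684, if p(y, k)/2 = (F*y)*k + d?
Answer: -332416528/589 ≈ -5.6437e+5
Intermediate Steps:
F = 432 (F = -24*(-18) = -3*(-144) = 432)
d = 42
p(y, k) = 84 + 864*k*y (p(y, k) = 2*((432*y)*k + 42) = 2*(432*k*y + 42) = 2*(42 + 432*k*y) = 84 + 864*k*y)
p(628/589, -409) - 187684 = (84 + 864*(-409)*(628/589)) - 187684 = (84 - 221920128/589) - 187684 = -221870652/589 - 187684 = -332416528/589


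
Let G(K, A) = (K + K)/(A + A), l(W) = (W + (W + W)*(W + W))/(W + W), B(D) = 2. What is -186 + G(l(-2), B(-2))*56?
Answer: -284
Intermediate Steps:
l(W) = (W + 4*W²)/(2*W) (l(W) = (W + (2*W)*(2*W))/((2*W)) = (W + 4*W²)*(1/(2*W)) = (W + 4*W²)/(2*W))
G(K, A) = K/A (G(K, A) = (2*K)/((2*A)) = (2*K)*(1/(2*A)) = K/A)
-186 + G(l(-2), B(-2))*56 = -186 + ((½ + 2*(-2))/2)*56 = -186 + ((½ - 4)*(½))*56 = -186 - 7/2*½*56 = -186 - 7/4*56 = -186 - 98 = -284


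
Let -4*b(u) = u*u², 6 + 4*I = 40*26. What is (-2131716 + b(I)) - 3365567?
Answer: -314101469/32 ≈ -9.8157e+6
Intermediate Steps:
I = 517/2 (I = -3/2 + (40*26)/4 = -3/2 + (¼)*1040 = -3/2 + 260 = 517/2 ≈ 258.50)
b(u) = -u³/4 (b(u) = -u*u²/4 = -u³/4)
(-2131716 + b(I)) - 3365567 = (-2131716 - (517/2)³/4) - 3365567 = (-2131716 - ¼*138188413/8) - 3365567 = (-2131716 - 138188413/32) - 3365567 = -206403325/32 - 3365567 = -314101469/32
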